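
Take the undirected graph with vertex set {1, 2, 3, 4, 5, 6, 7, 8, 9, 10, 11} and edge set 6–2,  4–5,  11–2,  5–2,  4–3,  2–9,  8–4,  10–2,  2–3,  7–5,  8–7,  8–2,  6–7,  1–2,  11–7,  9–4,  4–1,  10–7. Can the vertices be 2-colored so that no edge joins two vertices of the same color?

Yes

Color {2, 4, 7} black and {1, 3, 5, 6, 8, 9, 10, 11} white. No edge joins two same-colored vertices, so the graph is bipartite.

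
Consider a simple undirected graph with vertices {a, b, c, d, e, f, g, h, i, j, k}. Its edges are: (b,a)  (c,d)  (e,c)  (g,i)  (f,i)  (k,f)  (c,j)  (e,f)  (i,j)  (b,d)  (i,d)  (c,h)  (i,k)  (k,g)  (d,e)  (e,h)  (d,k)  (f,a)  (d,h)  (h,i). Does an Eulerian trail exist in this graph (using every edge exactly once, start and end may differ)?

Yes

Degrees: a:2, b:2, c:4, d:6, e:4, f:4, g:2, h:4, i:6, j:2, k:4
Odd-degree vertices: none (0 total).
With 0 odd-degree vertices and all edges in one connected piece, an Eulerian trail exists.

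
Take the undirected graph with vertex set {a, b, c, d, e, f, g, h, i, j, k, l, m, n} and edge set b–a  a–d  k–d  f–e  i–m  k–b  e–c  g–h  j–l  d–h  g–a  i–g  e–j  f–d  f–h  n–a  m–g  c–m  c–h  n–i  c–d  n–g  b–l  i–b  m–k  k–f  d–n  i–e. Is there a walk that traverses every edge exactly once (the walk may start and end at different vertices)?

Yes

Degrees: a:4, b:4, c:4, d:6, e:4, f:4, g:5, h:4, i:5, j:2, k:4, l:2, m:4, n:4
Odd-degree vertices: g, i (2 total).
With 2 odd-degree vertices and all edges in one connected piece, an Eulerian trail exists (from g to i).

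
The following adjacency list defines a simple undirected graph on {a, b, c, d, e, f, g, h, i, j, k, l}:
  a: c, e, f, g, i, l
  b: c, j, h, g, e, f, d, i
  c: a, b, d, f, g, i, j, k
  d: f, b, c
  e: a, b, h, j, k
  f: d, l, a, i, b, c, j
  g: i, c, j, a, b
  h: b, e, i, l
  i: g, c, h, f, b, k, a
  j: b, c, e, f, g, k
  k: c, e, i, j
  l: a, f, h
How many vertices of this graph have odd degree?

6

Degrees: a:6, b:8, c:8, d:3, e:5, f:7, g:5, h:4, i:7, j:6, k:4, l:3
Odd-degree vertices: d, e, f, g, i, l.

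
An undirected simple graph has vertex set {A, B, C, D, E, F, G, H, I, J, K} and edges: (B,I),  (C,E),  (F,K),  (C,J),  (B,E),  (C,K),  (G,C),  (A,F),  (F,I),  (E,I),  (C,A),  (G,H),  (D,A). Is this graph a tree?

No

|V| = 11, |E| = 13.
Connected but with 13 > 10 edges, so it has a cycle and is not a tree.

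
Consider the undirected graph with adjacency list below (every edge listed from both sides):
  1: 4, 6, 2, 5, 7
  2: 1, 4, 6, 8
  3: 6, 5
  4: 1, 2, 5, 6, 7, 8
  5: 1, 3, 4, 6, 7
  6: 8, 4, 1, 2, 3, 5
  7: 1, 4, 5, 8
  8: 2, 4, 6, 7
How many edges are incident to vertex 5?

5

Neighbors of 5: 1, 3, 4, 6, 7.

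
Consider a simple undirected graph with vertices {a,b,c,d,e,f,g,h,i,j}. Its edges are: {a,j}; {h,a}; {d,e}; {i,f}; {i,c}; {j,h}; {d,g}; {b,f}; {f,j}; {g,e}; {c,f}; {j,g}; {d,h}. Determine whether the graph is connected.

Yes

A breadth-first search from a visits a, j, h, g, f, d, e, b, i, c — all 10 vertices — so the graph is connected.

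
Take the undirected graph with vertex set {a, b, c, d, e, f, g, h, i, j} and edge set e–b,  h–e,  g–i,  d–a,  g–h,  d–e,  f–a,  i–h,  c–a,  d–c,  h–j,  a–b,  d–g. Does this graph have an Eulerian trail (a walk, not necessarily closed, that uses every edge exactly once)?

No

Degrees: a:4, b:2, c:2, d:4, e:3, f:1, g:3, h:4, i:2, j:1
Odd-degree vertices: e, f, g, j (4 total).
An Eulerian trail requires 0 or 2 odd-degree vertices; here there are 4.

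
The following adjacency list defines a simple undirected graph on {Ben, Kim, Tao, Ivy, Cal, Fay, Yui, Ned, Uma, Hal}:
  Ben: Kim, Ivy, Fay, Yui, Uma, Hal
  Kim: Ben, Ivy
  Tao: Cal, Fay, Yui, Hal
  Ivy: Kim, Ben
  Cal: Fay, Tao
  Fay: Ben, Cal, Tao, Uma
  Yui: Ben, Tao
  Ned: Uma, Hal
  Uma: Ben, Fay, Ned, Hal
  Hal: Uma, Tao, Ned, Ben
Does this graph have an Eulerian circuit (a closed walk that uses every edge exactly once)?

Degrees: Ben:6, Kim:2, Tao:4, Ivy:2, Cal:2, Fay:4, Yui:2, Ned:2, Uma:4, Hal:4
Every vertex has even degree and the edges form a single connected piece, so an Eulerian circuit exists.

Yes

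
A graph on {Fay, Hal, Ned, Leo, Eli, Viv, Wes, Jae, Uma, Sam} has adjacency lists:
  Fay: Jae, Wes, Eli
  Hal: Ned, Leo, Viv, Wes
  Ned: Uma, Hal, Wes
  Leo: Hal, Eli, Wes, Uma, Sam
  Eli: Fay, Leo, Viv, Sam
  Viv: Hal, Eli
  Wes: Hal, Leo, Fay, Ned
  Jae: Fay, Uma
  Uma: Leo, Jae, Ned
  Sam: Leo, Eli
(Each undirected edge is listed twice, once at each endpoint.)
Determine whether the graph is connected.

Yes

A breadth-first search from Fay visits Fay, Wes, Eli, Jae, Leo, Ned, Hal, Sam, Viv, Uma — all 10 vertices — so the graph is connected.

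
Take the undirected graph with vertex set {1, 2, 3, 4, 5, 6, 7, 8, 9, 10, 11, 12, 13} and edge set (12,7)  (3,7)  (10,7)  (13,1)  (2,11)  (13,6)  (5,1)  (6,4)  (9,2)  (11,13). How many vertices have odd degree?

8

Degrees: 1:2, 2:2, 3:1, 4:1, 5:1, 6:2, 7:3, 8:0, 9:1, 10:1, 11:2, 12:1, 13:3
Odd-degree vertices: 3, 4, 5, 7, 9, 10, 12, 13.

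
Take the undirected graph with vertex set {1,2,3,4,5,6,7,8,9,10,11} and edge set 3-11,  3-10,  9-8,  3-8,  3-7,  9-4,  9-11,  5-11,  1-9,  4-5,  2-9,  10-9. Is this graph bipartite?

Yes

Color {3, 5, 6, 9} black and {1, 2, 4, 7, 8, 10, 11} white. No edge joins two same-colored vertices, so the graph is bipartite.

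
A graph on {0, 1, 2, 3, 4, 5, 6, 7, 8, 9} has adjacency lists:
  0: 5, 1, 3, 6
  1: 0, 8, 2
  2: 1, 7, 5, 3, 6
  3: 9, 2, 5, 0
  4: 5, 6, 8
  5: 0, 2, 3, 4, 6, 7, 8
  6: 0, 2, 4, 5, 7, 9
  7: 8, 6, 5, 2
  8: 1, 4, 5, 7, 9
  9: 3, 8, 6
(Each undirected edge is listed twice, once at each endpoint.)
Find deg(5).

7

Neighbors of 5: 0, 2, 3, 4, 6, 7, 8.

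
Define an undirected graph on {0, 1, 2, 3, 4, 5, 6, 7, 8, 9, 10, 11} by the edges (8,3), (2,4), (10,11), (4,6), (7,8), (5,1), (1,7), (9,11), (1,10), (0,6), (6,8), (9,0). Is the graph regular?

No

Degrees: 0:2, 1:3, 2:1, 3:1, 4:2, 5:1, 6:3, 7:2, 8:3, 9:2, 10:2, 11:2
Degrees are not all equal (e.g. deg(2)=1 but deg(1)=3); not regular.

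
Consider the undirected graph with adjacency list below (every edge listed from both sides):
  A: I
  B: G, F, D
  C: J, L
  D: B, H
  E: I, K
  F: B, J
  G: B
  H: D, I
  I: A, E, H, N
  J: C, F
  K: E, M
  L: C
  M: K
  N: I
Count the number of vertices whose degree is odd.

Degrees: A:1, B:3, C:2, D:2, E:2, F:2, G:1, H:2, I:4, J:2, K:2, L:1, M:1, N:1
Odd-degree vertices: A, B, G, L, M, N.

6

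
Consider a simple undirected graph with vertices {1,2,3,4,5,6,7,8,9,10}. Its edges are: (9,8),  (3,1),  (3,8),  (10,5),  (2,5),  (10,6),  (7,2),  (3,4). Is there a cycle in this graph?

|V| = 10, |E| = 8, number of components = 2.
A forest on 10 vertices with 2 components has exactly 8 edges, which matches — so no cycle.

No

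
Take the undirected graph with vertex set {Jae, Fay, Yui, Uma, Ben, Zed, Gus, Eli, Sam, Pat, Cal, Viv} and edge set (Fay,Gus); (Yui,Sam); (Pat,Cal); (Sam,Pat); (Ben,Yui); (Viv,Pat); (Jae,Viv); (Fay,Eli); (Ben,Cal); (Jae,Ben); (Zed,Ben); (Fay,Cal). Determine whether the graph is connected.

Component: {Uma}
Component: {Jae, Fay, Yui, Ben, Zed, Gus, Eli, Sam, Pat, Cal, Viv}
No edge joins these 2 groups, so the graph is disconnected.

No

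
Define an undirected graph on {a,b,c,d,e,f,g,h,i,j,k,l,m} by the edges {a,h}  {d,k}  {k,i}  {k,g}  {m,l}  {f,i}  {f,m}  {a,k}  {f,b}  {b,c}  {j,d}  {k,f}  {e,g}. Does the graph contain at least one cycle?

|V| = 13, |E| = 13, number of components = 1.
One cycle is k-f-i-k.

Yes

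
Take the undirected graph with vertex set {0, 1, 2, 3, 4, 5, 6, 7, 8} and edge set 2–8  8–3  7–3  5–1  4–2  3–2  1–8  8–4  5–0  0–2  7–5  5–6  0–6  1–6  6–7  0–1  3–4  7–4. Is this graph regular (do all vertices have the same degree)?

Degrees: 0:4, 1:4, 2:4, 3:4, 4:4, 5:4, 6:4, 7:4, 8:4
Every vertex has degree 4, so the graph is 4-regular.

Yes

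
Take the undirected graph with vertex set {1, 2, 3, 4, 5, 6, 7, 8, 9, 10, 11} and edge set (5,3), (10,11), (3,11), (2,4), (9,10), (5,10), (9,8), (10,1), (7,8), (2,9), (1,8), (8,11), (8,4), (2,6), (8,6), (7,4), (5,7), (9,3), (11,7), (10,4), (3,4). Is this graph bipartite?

No

The cycle 7-8-11-7 has length 3, which is odd, so the graph is not bipartite.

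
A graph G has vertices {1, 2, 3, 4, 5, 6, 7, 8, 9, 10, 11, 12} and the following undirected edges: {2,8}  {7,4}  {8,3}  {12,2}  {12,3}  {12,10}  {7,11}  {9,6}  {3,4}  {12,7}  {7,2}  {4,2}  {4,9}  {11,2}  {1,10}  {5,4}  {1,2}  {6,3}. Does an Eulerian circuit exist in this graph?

Degrees: 1:2, 2:6, 3:4, 4:5, 5:1, 6:2, 7:4, 8:2, 9:2, 10:2, 11:2, 12:4
Vertices with odd degree: 4, 5. An Eulerian circuit requires all degrees even.

No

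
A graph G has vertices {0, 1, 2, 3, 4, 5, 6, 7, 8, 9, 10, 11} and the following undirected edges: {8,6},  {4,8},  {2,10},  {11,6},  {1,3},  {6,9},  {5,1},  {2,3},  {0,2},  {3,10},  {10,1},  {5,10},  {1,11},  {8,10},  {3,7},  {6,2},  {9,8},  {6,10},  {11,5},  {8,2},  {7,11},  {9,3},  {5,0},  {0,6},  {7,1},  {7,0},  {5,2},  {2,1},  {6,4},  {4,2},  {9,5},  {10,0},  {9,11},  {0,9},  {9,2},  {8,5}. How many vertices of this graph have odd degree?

Degrees: 0:6, 1:6, 2:9, 3:5, 4:3, 5:7, 6:7, 7:4, 8:6, 9:7, 10:7, 11:5
Odd-degree vertices: 2, 3, 4, 5, 6, 9, 10, 11.

8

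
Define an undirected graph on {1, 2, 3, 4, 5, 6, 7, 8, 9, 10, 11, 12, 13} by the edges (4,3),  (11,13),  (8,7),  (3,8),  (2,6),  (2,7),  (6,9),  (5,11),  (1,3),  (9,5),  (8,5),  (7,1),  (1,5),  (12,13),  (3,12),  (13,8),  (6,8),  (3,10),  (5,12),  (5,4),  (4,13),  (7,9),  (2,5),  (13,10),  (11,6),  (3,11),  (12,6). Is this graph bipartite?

Yes

Partition the vertices as {3, 5, 6, 7, 13} vs {1, 2, 4, 8, 9, 10, 11, 12}. Each listed edge has one endpoint in each part, so the graph is bipartite.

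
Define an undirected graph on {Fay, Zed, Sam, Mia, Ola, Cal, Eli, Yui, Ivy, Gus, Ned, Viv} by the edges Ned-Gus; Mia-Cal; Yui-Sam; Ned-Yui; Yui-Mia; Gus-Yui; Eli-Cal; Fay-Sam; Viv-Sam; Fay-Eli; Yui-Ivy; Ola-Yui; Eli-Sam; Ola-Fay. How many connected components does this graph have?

Component: {Zed}
Component: {Fay, Sam, Mia, Ola, Cal, Eli, Yui, Ivy, Gus, Ned, Viv}

2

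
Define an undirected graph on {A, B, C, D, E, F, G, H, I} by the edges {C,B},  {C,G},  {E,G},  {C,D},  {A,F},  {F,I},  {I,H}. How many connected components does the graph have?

2

Component: {A, F, H, I}
Component: {B, C, D, E, G}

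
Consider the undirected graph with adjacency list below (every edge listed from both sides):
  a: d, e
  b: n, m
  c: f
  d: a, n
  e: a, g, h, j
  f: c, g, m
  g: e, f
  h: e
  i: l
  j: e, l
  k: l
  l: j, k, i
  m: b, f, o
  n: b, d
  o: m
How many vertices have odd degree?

Degrees: a:2, b:2, c:1, d:2, e:4, f:3, g:2, h:1, i:1, j:2, k:1, l:3, m:3, n:2, o:1
Odd-degree vertices: c, f, h, i, k, l, m, o.

8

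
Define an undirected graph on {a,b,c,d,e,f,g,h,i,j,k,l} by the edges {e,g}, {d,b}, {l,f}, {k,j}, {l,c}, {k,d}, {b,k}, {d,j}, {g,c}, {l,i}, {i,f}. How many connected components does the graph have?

4

Component: {a}
Component: {h}
Component: {b, d, j, k}
Component: {c, e, f, g, i, l}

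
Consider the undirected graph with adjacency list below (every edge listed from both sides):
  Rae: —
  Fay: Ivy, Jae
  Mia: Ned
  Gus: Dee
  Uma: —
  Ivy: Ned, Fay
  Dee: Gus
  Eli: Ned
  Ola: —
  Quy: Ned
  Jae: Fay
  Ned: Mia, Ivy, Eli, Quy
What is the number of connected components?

Component: {Rae}
Component: {Uma}
Component: {Ola}
Component: {Gus, Dee}
Component: {Fay, Mia, Ivy, Eli, Quy, Jae, Ned}

5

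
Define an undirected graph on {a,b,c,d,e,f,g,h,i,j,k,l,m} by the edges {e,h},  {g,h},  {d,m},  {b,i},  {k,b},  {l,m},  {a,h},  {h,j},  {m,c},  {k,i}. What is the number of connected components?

4

Component: {f}
Component: {b, i, k}
Component: {c, d, l, m}
Component: {a, e, g, h, j}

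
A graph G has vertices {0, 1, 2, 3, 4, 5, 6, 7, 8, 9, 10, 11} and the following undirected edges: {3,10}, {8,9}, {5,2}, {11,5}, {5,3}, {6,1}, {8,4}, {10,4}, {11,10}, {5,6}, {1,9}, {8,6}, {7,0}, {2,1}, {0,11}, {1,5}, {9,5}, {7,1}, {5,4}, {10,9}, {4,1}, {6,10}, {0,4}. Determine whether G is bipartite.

The cycle 5-1-9-5 has length 3, which is odd, so the graph is not bipartite.

No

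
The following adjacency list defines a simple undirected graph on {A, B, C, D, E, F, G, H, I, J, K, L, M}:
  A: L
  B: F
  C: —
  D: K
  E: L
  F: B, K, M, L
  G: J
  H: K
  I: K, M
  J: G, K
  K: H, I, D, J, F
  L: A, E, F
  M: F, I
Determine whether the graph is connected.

Component: {C}
Component: {A, B, D, E, F, G, H, I, J, K, L, M}
There are 2 separate components, so the graph is not connected.

No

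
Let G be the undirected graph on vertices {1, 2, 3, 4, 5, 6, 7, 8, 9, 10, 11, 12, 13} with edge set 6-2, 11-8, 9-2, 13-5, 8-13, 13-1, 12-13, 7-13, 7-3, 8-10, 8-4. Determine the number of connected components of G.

Component: {2, 6, 9}
Component: {1, 3, 4, 5, 7, 8, 10, 11, 12, 13}

2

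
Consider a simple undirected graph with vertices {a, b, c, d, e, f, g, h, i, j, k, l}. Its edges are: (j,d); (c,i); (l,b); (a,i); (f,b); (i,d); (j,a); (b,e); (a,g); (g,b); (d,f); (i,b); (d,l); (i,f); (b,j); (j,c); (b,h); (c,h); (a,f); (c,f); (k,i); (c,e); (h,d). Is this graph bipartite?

No

i-f-d-i is an odd cycle (length 3), and a bipartite graph can contain only even cycles.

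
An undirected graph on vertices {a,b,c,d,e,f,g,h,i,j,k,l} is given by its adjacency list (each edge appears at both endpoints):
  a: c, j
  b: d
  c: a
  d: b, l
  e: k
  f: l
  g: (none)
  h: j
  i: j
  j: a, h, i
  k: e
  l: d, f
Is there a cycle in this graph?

No

|V| = 12, |E| = 8, number of components = 4.
Since 8 = 12 - 4, the graph is a forest and contains no cycle.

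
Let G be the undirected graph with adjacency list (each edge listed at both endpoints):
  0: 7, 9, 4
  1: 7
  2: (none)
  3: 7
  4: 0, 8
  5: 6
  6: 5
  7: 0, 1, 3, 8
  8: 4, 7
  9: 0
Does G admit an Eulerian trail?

No

Degrees: 0:3, 1:1, 2:0, 3:1, 4:2, 5:1, 6:1, 7:4, 8:2, 9:1
Odd-degree vertices: 0, 1, 3, 5, 6, 9 (6 total).
An Eulerian trail requires 0 or 2 odd-degree vertices; here there are 6.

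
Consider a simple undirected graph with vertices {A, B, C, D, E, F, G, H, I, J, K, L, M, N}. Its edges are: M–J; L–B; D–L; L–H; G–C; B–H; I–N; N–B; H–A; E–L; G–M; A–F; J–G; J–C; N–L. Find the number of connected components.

Component: {K}
Component: {C, G, J, M}
Component: {A, B, D, E, F, H, I, L, N}

3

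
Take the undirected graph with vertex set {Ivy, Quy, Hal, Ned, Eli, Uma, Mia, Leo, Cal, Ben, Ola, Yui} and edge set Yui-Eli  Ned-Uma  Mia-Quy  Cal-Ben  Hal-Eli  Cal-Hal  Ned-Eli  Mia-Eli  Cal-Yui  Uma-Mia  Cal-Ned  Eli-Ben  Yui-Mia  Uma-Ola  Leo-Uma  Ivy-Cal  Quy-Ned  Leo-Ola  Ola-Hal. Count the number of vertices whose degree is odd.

Degrees: Ivy:1, Quy:2, Hal:3, Ned:4, Eli:5, Uma:4, Mia:4, Leo:2, Cal:5, Ben:2, Ola:3, Yui:3
Odd-degree vertices: Ivy, Hal, Eli, Cal, Ola, Yui.

6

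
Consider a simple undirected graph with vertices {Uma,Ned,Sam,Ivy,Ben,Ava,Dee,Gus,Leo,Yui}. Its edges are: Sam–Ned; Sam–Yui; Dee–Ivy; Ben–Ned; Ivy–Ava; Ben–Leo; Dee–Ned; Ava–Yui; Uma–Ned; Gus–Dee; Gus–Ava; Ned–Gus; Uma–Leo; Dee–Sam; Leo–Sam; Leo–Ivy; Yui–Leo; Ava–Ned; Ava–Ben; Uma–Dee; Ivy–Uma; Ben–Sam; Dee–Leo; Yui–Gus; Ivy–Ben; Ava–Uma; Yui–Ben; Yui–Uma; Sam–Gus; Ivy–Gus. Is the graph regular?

Yes

Degrees: Uma:6, Ned:6, Sam:6, Ivy:6, Ben:6, Ava:6, Dee:6, Gus:6, Leo:6, Yui:6
Every vertex has degree 6, so the graph is 6-regular.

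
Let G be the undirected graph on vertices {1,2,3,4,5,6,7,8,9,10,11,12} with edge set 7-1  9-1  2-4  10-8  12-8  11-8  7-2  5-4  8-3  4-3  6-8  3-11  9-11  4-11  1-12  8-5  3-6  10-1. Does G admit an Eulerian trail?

Yes

Degrees: 1:4, 2:2, 3:4, 4:4, 5:2, 6:2, 7:2, 8:6, 9:2, 10:2, 11:4, 12:2
Odd-degree vertices: none (0 total).
The non-isolated vertices are connected and exactly 0 have odd degree, so an Eulerian trail exists.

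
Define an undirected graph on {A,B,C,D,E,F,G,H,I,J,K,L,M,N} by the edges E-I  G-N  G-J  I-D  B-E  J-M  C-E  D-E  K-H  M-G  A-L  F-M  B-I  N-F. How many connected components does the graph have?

4

Component: {A, L}
Component: {H, K}
Component: {B, C, D, E, I}
Component: {F, G, J, M, N}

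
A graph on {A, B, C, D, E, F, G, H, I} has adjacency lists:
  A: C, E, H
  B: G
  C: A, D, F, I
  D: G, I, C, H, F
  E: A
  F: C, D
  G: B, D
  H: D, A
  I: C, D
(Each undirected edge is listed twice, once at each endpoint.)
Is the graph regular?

Degrees: A:3, B:1, C:4, D:5, E:1, F:2, G:2, H:2, I:2
Vertex B has degree 1 while D has degree 5, so the graph is not regular.

No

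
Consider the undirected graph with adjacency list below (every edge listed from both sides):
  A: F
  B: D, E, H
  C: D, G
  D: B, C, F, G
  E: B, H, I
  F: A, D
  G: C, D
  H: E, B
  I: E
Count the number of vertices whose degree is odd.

Degrees: A:1, B:3, C:2, D:4, E:3, F:2, G:2, H:2, I:1
Odd-degree vertices: A, B, E, I.

4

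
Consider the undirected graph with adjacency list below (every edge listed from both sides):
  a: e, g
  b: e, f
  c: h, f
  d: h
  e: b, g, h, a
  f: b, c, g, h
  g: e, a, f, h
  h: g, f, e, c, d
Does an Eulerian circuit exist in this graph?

Degrees: a:2, b:2, c:2, d:1, e:4, f:4, g:4, h:5
Vertices with odd degree: d, h. An Eulerian circuit requires all degrees even.

No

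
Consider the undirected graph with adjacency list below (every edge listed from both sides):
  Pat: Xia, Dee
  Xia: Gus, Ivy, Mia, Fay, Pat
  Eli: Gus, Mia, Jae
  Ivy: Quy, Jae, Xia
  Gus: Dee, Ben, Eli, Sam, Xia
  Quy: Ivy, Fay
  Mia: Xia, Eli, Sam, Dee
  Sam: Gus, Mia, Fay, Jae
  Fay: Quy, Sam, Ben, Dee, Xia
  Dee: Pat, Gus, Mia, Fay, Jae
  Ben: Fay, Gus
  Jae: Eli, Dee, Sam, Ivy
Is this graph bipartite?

Eli-Gus-Xia-Ivy-Jae-Eli is an odd cycle (length 5), and a bipartite graph can contain only even cycles.

No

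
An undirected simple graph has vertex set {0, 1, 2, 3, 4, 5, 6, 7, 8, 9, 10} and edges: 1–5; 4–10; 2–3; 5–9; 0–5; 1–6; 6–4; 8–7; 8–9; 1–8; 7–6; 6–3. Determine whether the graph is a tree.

The graph has 11 vertices and 12 edges.
Connected but with 12 > 10 edges, so it has a cycle and is not a tree.

No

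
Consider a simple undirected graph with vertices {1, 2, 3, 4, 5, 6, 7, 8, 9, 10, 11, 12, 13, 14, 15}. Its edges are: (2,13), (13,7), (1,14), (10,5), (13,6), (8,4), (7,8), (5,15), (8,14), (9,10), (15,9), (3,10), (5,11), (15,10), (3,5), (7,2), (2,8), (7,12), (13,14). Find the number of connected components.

Component: {3, 5, 9, 10, 11, 15}
Component: {1, 2, 4, 6, 7, 8, 12, 13, 14}

2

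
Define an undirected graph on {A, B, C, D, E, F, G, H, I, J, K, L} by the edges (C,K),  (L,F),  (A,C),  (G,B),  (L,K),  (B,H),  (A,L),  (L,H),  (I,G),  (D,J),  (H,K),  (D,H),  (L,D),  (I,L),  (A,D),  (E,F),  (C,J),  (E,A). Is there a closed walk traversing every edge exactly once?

No

Degrees: A:4, B:2, C:3, D:4, E:2, F:2, G:2, H:4, I:2, J:2, K:3, L:6
C, K have odd degree; an Eulerian circuit needs every degree to be even, so none exists.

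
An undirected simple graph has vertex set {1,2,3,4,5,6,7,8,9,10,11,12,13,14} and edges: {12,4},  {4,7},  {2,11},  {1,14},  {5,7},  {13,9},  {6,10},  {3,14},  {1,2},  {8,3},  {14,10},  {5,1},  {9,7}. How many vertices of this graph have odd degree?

Degrees: 1:3, 2:2, 3:2, 4:2, 5:2, 6:1, 7:3, 8:1, 9:2, 10:2, 11:1, 12:1, 13:1, 14:3
Odd-degree vertices: 1, 6, 7, 8, 11, 12, 13, 14.

8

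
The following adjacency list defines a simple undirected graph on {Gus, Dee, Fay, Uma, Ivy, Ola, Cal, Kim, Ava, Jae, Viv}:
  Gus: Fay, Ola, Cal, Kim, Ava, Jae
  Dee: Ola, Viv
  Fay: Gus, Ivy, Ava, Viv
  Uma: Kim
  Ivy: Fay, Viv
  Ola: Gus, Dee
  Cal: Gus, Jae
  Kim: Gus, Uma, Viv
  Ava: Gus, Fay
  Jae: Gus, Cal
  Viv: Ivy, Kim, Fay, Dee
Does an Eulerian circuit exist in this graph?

No

Degrees: Gus:6, Dee:2, Fay:4, Uma:1, Ivy:2, Ola:2, Cal:2, Kim:3, Ava:2, Jae:2, Viv:4
Vertices with odd degree: Uma, Kim. An Eulerian circuit requires all degrees even.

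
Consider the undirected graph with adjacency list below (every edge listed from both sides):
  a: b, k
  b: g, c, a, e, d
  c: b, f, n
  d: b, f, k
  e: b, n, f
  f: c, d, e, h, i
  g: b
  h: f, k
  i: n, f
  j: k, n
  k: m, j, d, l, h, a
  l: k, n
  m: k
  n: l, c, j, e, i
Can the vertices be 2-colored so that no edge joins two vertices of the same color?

A valid 2-coloring puts {b, f, k, n} on one side and {a, c, d, e, g, h, i, j, l, m} on the other; every edge crosses between the two sides.

Yes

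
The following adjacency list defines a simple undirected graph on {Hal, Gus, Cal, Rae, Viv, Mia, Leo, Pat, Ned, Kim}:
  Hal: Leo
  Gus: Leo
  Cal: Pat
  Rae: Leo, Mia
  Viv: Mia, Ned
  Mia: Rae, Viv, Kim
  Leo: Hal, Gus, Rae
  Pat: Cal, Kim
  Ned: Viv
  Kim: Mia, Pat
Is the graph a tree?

Yes

|V| = 10, |E| = 9.
It is connected with exactly 9 edges, hence acyclic — it is a tree.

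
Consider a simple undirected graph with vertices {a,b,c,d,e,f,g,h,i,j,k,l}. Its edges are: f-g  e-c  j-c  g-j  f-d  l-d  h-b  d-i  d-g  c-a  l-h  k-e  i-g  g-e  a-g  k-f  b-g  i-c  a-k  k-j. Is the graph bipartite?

No

d-f-g-d is an odd cycle (length 3), and a bipartite graph can contain only even cycles.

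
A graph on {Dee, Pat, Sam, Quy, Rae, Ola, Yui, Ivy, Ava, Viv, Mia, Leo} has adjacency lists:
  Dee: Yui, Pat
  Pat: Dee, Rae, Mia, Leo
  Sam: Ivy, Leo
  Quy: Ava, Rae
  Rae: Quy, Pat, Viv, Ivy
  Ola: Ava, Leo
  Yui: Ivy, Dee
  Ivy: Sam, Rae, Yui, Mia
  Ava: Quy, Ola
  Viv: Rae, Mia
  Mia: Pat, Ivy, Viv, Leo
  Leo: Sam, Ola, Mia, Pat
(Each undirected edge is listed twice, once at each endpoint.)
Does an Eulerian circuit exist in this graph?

Yes

Degrees: Dee:2, Pat:4, Sam:2, Quy:2, Rae:4, Ola:2, Yui:2, Ivy:4, Ava:2, Viv:2, Mia:4, Leo:4
Every vertex has even degree and the edges form a single connected piece, so an Eulerian circuit exists.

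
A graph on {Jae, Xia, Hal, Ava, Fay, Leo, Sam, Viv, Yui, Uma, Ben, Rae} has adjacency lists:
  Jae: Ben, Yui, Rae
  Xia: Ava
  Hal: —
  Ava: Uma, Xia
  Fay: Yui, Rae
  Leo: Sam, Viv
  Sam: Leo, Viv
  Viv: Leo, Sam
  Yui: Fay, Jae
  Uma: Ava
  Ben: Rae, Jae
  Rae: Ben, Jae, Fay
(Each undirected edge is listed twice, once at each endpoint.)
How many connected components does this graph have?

4

Component: {Hal}
Component: {Xia, Ava, Uma}
Component: {Leo, Sam, Viv}
Component: {Jae, Fay, Yui, Ben, Rae}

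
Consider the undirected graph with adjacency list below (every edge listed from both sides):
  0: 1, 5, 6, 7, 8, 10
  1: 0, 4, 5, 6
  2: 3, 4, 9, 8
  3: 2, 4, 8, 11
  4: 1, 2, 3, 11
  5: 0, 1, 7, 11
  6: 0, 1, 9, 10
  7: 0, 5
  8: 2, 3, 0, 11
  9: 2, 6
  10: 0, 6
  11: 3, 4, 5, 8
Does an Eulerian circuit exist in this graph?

Degrees: 0:6, 1:4, 2:4, 3:4, 4:4, 5:4, 6:4, 7:2, 8:4, 9:2, 10:2, 11:4
All degrees are even and the non-isolated vertices are connected — an Eulerian circuit exists.

Yes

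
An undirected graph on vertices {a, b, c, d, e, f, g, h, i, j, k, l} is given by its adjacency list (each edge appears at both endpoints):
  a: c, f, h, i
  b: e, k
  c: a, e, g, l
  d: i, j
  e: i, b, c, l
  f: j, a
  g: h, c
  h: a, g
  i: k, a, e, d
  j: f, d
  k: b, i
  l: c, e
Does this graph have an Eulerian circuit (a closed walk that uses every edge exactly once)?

Degrees: a:4, b:2, c:4, d:2, e:4, f:2, g:2, h:2, i:4, j:2, k:2, l:2
All degrees are even and the non-isolated vertices are connected — an Eulerian circuit exists.

Yes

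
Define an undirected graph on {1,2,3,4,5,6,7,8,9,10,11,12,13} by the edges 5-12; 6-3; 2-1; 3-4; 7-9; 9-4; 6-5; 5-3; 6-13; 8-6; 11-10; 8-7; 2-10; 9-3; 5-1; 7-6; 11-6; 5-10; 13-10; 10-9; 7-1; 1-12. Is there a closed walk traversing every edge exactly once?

No

Degrees: 1:4, 2:2, 3:4, 4:2, 5:5, 6:6, 7:4, 8:2, 9:4, 10:5, 11:2, 12:2, 13:2
Vertices with odd degree: 5, 10. An Eulerian circuit requires all degrees even.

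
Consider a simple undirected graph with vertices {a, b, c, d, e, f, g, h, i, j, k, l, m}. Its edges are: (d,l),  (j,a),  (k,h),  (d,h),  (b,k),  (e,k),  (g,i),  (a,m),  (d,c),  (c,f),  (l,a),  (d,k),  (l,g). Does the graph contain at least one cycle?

Yes

The graph has 13 vertices, 13 edges, and 1 connected component.
Since 13 > 13 - 1, a cycle must exist; for instance d-h-k-d.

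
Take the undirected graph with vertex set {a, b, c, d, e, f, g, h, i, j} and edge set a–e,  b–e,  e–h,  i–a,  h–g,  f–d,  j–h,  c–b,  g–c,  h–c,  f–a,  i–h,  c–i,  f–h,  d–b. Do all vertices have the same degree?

Degrees: a:3, b:3, c:4, d:2, e:3, f:3, g:2, h:6, i:3, j:1
Degrees are not all equal (e.g. deg(j)=1 but deg(h)=6); not regular.

No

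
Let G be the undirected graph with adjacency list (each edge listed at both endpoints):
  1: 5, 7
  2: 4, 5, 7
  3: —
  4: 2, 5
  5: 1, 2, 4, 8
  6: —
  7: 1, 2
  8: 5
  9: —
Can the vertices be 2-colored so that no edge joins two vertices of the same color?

The cycle 4-2-5-4 has length 3, which is odd, so the graph is not bipartite.

No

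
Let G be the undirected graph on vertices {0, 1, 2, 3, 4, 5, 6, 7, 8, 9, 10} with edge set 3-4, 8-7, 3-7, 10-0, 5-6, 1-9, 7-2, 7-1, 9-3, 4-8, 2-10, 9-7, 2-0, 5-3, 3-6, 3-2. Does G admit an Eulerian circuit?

No

Degrees: 0:2, 1:2, 2:4, 3:6, 4:2, 5:2, 6:2, 7:5, 8:2, 9:3, 10:2
Vertices with odd degree: 7, 9. An Eulerian circuit requires all degrees even.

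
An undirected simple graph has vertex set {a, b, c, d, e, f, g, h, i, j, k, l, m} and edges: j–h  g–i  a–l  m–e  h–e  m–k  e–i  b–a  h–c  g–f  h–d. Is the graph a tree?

The graph has 13 vertices and 11 edges.
It splits into 2 components, so it cannot be a tree.

No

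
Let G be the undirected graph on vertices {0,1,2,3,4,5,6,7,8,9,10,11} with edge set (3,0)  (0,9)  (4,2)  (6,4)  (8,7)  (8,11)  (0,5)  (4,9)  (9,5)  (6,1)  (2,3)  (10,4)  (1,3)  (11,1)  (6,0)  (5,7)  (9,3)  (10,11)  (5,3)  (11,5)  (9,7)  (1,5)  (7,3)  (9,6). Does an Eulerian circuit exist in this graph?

Degrees: 0:4, 1:4, 2:2, 3:6, 4:4, 5:6, 6:4, 7:4, 8:2, 9:6, 10:2, 11:4
All degrees are even and the non-isolated vertices are connected — an Eulerian circuit exists.

Yes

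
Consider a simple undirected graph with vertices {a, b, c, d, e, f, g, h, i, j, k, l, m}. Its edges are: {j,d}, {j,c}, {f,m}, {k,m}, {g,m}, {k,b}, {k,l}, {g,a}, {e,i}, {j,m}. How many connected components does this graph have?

3

Component: {h}
Component: {e, i}
Component: {a, b, c, d, f, g, j, k, l, m}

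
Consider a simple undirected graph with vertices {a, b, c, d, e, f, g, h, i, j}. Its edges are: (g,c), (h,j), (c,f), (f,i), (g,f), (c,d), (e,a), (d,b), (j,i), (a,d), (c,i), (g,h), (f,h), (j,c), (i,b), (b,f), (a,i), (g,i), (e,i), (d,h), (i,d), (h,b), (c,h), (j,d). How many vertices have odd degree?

Degrees: a:3, b:4, c:6, d:6, e:2, f:5, g:4, h:6, i:8, j:4
Odd-degree vertices: a, f.

2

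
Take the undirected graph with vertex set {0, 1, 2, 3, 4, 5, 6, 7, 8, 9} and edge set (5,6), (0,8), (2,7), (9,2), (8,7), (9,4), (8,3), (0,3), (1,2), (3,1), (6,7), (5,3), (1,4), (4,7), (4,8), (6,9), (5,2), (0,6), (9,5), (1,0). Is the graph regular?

Degrees: 0:4, 1:4, 2:4, 3:4, 4:4, 5:4, 6:4, 7:4, 8:4, 9:4
Every vertex has degree 4, so the graph is 4-regular.

Yes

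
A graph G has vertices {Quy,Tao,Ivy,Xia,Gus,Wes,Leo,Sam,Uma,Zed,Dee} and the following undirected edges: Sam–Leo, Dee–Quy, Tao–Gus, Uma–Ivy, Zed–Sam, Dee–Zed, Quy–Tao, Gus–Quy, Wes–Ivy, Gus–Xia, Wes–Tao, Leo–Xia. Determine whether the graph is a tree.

No

|V| = 11, |E| = 12.
Connected but with 12 > 10 edges, so it has a cycle and is not a tree.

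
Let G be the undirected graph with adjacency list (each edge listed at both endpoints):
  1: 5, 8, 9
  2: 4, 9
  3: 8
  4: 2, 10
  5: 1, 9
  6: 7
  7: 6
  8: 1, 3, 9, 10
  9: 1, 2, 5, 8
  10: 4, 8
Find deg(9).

Neighbors of 9: 1, 2, 5, 8.

4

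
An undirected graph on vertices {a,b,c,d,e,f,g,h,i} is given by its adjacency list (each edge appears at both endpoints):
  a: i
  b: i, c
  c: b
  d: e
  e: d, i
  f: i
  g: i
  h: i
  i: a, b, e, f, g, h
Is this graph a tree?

|V| = 9, |E| = 8.
It is connected with exactly 8 edges, hence acyclic — it is a tree.

Yes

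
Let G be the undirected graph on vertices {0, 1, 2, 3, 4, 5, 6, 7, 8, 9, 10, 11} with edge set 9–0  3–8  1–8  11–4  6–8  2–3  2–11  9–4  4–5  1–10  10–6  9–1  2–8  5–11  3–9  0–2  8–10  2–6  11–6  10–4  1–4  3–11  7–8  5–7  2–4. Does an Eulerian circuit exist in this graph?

Degrees: 0:2, 1:4, 2:6, 3:4, 4:6, 5:3, 6:4, 7:2, 8:6, 9:4, 10:4, 11:5
5, 11 have odd degree; an Eulerian circuit needs every degree to be even, so none exists.

No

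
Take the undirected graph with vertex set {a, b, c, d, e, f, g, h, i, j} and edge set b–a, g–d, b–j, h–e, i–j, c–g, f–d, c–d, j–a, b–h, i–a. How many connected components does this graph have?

Component: {c, d, f, g}
Component: {a, b, e, h, i, j}

2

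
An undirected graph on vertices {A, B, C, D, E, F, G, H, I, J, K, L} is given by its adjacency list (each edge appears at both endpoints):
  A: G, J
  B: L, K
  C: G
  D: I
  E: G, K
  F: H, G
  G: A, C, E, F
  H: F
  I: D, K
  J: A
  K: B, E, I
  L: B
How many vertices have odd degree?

Degrees: A:2, B:2, C:1, D:1, E:2, F:2, G:4, H:1, I:2, J:1, K:3, L:1
Odd-degree vertices: C, D, H, J, K, L.

6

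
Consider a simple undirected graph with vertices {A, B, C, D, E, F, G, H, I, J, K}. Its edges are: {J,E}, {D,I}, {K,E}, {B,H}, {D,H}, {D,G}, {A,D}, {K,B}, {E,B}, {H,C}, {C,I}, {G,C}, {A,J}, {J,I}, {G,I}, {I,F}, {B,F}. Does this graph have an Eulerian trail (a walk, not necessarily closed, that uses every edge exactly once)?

No

Degrees: A:2, B:4, C:3, D:4, E:3, F:2, G:3, H:3, I:5, J:3, K:2
Odd-degree vertices: C, E, G, H, I, J (6 total).
With 6 odd-degree vertices (more than two), no single trail can use every edge.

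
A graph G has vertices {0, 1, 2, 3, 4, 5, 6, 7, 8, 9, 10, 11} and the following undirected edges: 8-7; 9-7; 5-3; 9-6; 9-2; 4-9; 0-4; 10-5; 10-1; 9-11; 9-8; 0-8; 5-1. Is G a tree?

No

The graph has 12 vertices and 13 edges.
It is not connected, so it is not a tree.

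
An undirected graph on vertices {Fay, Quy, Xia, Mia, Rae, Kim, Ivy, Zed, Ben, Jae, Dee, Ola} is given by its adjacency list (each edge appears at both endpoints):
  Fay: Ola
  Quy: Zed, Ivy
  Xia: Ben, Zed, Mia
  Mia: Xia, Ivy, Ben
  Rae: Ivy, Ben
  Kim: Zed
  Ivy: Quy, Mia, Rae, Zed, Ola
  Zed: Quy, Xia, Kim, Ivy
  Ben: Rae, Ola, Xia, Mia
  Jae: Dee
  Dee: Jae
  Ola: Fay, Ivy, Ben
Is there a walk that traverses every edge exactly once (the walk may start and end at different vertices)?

Degrees: Fay:1, Quy:2, Xia:3, Mia:3, Rae:2, Kim:1, Ivy:5, Zed:4, Ben:4, Jae:1, Dee:1, Ola:3
Odd-degree vertices: Fay, Xia, Mia, Kim, Ivy, Jae, Dee, Ola (8 total).
An Eulerian trail requires 0 or 2 odd-degree vertices; here there are 8.

No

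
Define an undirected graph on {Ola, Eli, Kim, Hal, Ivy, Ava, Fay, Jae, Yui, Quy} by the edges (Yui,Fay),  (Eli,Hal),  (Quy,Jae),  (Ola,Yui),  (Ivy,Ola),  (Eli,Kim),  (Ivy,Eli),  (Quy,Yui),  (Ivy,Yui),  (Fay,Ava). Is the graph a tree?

No

The graph has 10 vertices and 10 edges.
Connected but with 10 > 9 edges, so it has a cycle and is not a tree.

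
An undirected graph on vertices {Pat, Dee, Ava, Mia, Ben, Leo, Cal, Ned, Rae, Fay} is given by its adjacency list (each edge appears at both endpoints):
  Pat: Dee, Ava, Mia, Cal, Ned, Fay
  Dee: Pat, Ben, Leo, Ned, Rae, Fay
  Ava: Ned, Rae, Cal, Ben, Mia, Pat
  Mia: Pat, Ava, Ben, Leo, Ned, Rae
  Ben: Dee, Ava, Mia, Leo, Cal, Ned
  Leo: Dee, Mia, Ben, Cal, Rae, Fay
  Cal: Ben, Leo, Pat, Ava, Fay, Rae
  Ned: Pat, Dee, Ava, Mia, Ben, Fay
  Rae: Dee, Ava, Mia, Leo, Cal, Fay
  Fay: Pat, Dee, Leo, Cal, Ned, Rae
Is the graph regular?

Yes

Degrees: Pat:6, Dee:6, Ava:6, Mia:6, Ben:6, Leo:6, Cal:6, Ned:6, Rae:6, Fay:6
All degrees equal 6; the graph is regular.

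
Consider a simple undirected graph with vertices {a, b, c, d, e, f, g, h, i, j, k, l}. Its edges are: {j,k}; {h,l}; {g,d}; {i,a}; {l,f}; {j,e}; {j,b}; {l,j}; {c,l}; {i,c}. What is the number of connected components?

Component: {d, g}
Component: {a, b, c, e, f, h, i, j, k, l}

2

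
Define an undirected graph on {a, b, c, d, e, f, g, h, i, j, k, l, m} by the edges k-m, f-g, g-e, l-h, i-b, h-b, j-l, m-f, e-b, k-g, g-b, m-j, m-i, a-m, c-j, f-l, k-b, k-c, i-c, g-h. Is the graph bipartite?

No

The cycle b-g-h-b has length 3, which is odd, so the graph is not bipartite.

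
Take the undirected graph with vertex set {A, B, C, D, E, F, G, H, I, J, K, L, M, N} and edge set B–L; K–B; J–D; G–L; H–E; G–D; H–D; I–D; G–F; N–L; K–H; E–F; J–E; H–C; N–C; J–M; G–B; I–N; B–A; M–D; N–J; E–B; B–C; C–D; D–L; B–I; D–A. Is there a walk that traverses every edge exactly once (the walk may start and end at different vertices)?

Yes

Degrees: A:2, B:7, C:4, D:8, E:4, F:2, G:4, H:4, I:3, J:4, K:2, L:4, M:2, N:4
Odd-degree vertices: B, I (2 total).
The non-isolated vertices are connected and exactly 2 have odd degree, so an Eulerian trail exists (from B to I).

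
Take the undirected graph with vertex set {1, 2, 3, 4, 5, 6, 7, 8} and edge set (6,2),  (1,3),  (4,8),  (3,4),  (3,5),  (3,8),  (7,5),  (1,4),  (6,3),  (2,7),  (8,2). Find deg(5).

2

Neighbors of 5: 3, 7.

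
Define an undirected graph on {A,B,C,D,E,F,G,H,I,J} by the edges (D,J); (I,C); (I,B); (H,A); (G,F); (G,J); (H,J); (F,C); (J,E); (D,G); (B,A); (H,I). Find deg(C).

Neighbors of C: F, I.

2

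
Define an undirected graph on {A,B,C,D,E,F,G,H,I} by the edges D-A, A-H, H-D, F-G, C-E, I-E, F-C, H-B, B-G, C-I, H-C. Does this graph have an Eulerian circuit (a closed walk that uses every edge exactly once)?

Degrees: A:2, B:2, C:4, D:2, E:2, F:2, G:2, H:4, I:2
All degrees are even and the non-isolated vertices are connected — an Eulerian circuit exists.

Yes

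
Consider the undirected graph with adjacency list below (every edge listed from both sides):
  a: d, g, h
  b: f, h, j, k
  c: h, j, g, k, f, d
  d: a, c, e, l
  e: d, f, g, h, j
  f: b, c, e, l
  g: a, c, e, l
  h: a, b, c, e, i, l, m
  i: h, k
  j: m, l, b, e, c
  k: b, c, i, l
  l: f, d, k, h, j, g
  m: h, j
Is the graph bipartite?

Yes

A valid 2-coloring puts {d, f, g, h, j, k} on one side and {a, b, c, e, i, l, m} on the other; every edge crosses between the two sides.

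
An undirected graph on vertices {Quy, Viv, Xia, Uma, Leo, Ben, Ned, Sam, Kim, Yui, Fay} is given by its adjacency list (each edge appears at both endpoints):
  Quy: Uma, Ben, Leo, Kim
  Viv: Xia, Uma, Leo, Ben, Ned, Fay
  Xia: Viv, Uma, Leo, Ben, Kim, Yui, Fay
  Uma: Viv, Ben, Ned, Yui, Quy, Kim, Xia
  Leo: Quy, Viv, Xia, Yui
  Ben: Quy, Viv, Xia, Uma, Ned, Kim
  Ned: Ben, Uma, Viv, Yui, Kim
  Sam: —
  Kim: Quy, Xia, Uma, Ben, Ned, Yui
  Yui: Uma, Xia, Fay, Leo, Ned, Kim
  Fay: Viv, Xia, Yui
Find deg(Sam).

Sam has no neighbors.

0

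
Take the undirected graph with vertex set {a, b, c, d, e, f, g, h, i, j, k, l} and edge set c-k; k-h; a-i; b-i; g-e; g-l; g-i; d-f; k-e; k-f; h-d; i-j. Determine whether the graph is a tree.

|V| = 12, |E| = 12.
Connected but with 12 > 11 edges, so it has a cycle and is not a tree.

No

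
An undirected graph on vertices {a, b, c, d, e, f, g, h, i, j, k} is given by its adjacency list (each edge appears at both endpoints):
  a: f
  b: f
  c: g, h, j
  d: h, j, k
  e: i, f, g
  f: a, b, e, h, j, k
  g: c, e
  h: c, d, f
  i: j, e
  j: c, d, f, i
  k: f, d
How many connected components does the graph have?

1

Component: {a, b, c, d, e, f, g, h, i, j, k}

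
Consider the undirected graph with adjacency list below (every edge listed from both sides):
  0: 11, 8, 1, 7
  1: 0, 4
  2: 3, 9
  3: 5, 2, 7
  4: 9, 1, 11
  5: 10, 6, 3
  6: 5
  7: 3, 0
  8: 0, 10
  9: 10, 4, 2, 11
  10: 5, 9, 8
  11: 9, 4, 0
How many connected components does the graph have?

Component: {0, 1, 2, 3, 4, 5, 6, 7, 8, 9, 10, 11}

1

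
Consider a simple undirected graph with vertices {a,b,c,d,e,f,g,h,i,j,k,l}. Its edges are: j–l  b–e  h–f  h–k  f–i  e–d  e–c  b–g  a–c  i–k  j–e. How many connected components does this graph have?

Component: {f, h, i, k}
Component: {a, b, c, d, e, g, j, l}

2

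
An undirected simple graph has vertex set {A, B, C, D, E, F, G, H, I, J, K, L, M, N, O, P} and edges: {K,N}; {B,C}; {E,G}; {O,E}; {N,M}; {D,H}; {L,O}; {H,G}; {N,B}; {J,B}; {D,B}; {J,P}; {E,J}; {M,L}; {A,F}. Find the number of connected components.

Component: {I}
Component: {A, F}
Component: {B, C, D, E, G, H, J, K, L, M, N, O, P}

3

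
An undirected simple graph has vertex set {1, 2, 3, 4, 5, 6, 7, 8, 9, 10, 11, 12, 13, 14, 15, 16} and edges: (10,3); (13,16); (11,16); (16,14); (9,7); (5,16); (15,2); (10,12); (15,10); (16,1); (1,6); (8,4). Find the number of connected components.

4

Component: {4, 8}
Component: {7, 9}
Component: {2, 3, 10, 12, 15}
Component: {1, 5, 6, 11, 13, 14, 16}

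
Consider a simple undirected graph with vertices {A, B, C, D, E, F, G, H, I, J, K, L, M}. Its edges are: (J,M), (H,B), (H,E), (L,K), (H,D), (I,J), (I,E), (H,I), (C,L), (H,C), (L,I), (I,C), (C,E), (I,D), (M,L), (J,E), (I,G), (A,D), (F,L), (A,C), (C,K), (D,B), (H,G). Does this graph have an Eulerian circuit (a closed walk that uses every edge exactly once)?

Degrees: A:2, B:2, C:6, D:4, E:4, F:1, G:2, H:6, I:7, J:3, K:2, L:5, M:2
Vertices with odd degree: F, I, J, L. An Eulerian circuit requires all degrees even.

No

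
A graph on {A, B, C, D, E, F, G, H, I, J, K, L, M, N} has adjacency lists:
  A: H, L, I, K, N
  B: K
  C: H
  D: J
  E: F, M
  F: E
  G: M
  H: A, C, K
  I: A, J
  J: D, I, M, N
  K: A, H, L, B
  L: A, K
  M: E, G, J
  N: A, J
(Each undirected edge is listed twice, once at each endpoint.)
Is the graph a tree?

No

The graph has 14 vertices and 16 edges.
Connected but with 16 > 13 edges, so it has a cycle and is not a tree.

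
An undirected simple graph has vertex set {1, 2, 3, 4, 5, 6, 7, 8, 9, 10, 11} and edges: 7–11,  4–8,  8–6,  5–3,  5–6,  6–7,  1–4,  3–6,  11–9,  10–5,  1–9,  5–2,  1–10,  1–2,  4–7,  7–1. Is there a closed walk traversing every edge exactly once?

No

Degrees: 1:5, 2:2, 3:2, 4:3, 5:4, 6:4, 7:4, 8:2, 9:2, 10:2, 11:2
1, 4 have odd degree; an Eulerian circuit needs every degree to be even, so none exists.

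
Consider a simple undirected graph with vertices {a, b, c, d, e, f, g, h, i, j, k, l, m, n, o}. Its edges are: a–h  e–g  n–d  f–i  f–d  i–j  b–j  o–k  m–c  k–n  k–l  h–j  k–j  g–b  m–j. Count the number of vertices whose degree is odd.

Degrees: a:1, b:2, c:1, d:2, e:1, f:2, g:2, h:2, i:2, j:5, k:4, l:1, m:2, n:2, o:1
Odd-degree vertices: a, c, e, j, l, o.

6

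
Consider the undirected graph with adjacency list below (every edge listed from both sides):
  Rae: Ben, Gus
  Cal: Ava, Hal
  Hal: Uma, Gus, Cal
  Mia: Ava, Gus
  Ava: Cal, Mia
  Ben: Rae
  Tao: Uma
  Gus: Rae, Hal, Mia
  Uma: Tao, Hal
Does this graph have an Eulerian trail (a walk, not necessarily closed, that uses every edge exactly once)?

No

Degrees: Rae:2, Cal:2, Hal:3, Mia:2, Ava:2, Ben:1, Tao:1, Gus:3, Uma:2
Odd-degree vertices: Hal, Ben, Tao, Gus (4 total).
With 4 odd-degree vertices (more than two), no single trail can use every edge.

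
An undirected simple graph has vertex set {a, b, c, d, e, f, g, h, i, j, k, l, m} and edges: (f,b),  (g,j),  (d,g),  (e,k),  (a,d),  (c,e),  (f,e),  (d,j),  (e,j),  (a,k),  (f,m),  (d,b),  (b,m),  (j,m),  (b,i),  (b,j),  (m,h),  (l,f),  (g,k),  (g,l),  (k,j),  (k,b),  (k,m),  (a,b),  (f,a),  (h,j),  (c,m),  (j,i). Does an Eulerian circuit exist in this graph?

Degrees: a:4, b:7, c:2, d:4, e:4, f:5, g:4, h:2, i:2, j:8, k:6, l:2, m:6
b, f have odd degree; an Eulerian circuit needs every degree to be even, so none exists.

No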